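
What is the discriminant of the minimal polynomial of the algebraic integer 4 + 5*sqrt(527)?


The element 4 + 5*sqrt(527) has minimal polynomial:
x^2 - 8*x - 13159
Discriminant = (-8)^2 - 4*(-13159)
= 64 + 52636
= 52700

52700


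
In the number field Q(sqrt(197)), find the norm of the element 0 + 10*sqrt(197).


N(a + b*sqrt(d)) = a^2 - d*b^2
= (0)^2 - (197)*(10)^2
= 0 - 19700
= -19700

-19700


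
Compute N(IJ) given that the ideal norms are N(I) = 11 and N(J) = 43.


N(IJ) = N(I) * N(J)
= 11 * 43
= 473

473


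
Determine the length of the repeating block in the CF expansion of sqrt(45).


Run the CF algorithm for sqrt(45).
a_0 = floor(sqrt(45)) = 6; set m_0=0, q_0=1.
Recurrence: m' = q*a - m,  q' = (d - m'^2)/q,  a' = floor((a_0 + m')/q').
  step 1: m=6, q=9, a=1
  step 2: m=3, q=4, a=2
  step 3: m=5, q=5, a=2
  step 4: m=5, q=4, a=2
  step 5: m=3, q=9, a=1
  step 6: m=6, q=1, a=12
a_6 = 2*a_0 = 12, so the period closes here.
sqrt(45) = [6; 1, 2, 2, 2, 1, 12]
Period length = 6

6


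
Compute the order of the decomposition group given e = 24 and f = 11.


|D_P| = e * f
= 24 * 11
= 264

264


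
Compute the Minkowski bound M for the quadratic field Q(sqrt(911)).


d = 911, d mod 4 = 3, so disc(K) = 4d = 3644; |disc(K)| = 3644
Real quadratic field, so n = 2, s = r2 = 0, r1 = 2
M = (n!/n^n) * (4/pi)^s * sqrt(|disc(K)|) = (2!/2^2) * (4/pi)^0 * sqrt(3644)
= 0.5 * 1.000000 * 60.365553
= 30.1828

30.1828


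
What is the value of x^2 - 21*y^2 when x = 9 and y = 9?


x^2 - d*y^2
= 9^2 - 21*9^2
= 81 - 1701
= -1620

-1620


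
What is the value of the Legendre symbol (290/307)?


p = 307 is prime, so compute (290/307) with the reciprocity algorithm (Jacobi-symbol steps: pull out 2s via (2/n), flip via reciprocity, reduce):
  pull out 2: (2/307) = -1  (since 307 mod 8 = 3)
  reciprocity: (145/307) -> +(307/145)
  reduce: (17/145)
  reciprocity: (17/145) -> +(145/17)
  reduce: (9/17)
  reciprocity: (9/17) -> +(17/9)
  reduce: (8/9)
  pull out 2: (2/9) = +1  (since 9 mod 8 = 1)
  pull out 2: (2/9) = +1  (since 9 mod 8 = 1)
  pull out 2: (2/9) = +1  (since 9 mod 8 = 1)
  (1/9) = 1
Product of signs = -1
(290/307) = -1

-1


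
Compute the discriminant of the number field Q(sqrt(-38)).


For K = Q(sqrt(d)) with d squarefree: disc(K) = d if d = 1 mod 4, and disc(K) = 4d if d = 2 or 3 mod 4.
Here d = -38, and d mod 4 = 2.
d = 2 mod 4, not 1 (O_K = Z[sqrt(d)]), so disc(K) = 4d = 4 * (-38) = -152

-152


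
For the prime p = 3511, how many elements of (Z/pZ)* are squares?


For prime p, the number of non-zero quadratic residues is (p-1)/2.
= (3511-1)/2
= 1755

1755


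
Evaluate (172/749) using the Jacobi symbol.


Compute (172/749) via quadratic reciprocity:
  pull out 2: (2/749) = -1  (since 749 mod 8 = 5)
  pull out 2: (2/749) = -1  (since 749 mod 8 = 5)
  reciprocity: (43/749) -> +(749/43)
  reduce: (18/43)
  pull out 2: (2/43) = -1  (since 43 mod 8 = 3)
  reciprocity: (9/43) -> +(43/9)
  reduce: (7/9)
  reciprocity: (7/9) -> +(9/7)
  reduce: (2/7)
  pull out 2: (2/7) = +1  (since 7 mod 8 = 7)
  (1/7) = 1
Product of signs = -1

-1


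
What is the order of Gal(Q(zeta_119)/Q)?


|Gal(Q(zeta_119)/Q)| = phi(119)
= 96

96


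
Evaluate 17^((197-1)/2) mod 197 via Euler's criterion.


p = 197 is prime and the exponent is (p-1)/2 = 98, so by Euler's criterion 17^98 = (17/197) = +1 or -1 mod 197.
Compute by square-and-multiply:
  98 = 64 + 32 + 2 (binary 1100010)
  Repeated squaring mod 197: 17^1 = 17, 17^2 = 92, 17^4 = 190, 17^8 = 49, 17^16 = 37, 17^32 = 187, 17^64 = 100
  17^98 = 17^64 * 17^32 * 17^2 = 100 * 187 * 92 mod 197
    100 * 187 = 18700 = 182 mod 197
    182 * 92 = 16744 = 196 mod 197
  17^98 = 196 mod 197
Result 196 = p - 1 = -1 mod 197: 17 is a quadratic non-residue mod 197. As a residue in [0, p-1] the value is 196.
17^98 mod 197 = 196

196


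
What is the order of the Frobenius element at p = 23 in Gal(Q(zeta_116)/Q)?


The Frobenius at p in Gal(Q(zeta_n)/Q) = (Z/nZ)* is the class of p, so its order is ord_116(23), the smallest k >= 1 with 23^k = 1 mod 116.
n = 116 = 2^2 * 29, phi(116) = 56; the order divides phi(n).
Divisors of 56: 1, 2, 4, 7, 8, 14, 28, 56
Repeated squaring mod 116: 23^1 = 23, 23^2 = 65, 23^4 = 49, 23^8 = 81, 23^16 = 65, 23^32 = 49
Test divisors in increasing order:
  k=1: 23^1 = 23 mod 116
  k=2: 23^2 = 65 mod 116
  k=4: 23^4 = 49 mod 116
  k=7: 23^7 = 49 * 65 * 23 = 59 mod 116
  k=8: 23^8 = 81 mod 116
  k=14: 23^14 = 81 * 49 * 65 = 1 mod 116  <- first divisor giving 1
Order = 14

14


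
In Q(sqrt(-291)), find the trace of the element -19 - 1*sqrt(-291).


Tr(a + b*sqrt(d)) = (a + b*sqrt(d)) + (a - b*sqrt(d)) = 2a
= 2 * (-19)
= -38

-38


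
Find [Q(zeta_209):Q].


The degree equals Euler's totient phi(209).
209 = 11 * 19
phi(209) = 180

180


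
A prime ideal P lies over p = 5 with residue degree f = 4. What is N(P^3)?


N(P^a) = p^(a*f)
= 5^(3*4)
= 5^12
= 244140625

244140625


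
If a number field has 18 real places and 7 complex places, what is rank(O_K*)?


By Dirichlet's unit theorem:
rank = r1 + r2 - 1
= 18 + 7 - 1
= 24

24


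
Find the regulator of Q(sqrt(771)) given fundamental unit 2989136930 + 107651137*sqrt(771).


epsilon = 2989136930 + 107651137*sqrt(771)
= 5.9783e+09
R = ln(5.9783e+09)
= 22.5114

22.5114


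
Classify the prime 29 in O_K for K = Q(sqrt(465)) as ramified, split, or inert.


K = Q(sqrt(465)). Since d mod 4 = 1, disc(K) = 465.
Check p | disc: 465 mod 29 = 1.
p does not divide disc. Compute Legendre symbol (d/p):
1^((29-1)/2) mod 29 = 1
(d/p) = 1, so p splits: (p) = P*P' with e=1, f=1, g=2.
Therefore p is split.

split


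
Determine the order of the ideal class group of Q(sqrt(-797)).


K = Q(sqrt(-797)). d mod 4 = 3, so D = disc(K) = 4d = -3188
h(K) equals the number of primitive reduced positive-definite forms (a, b, c) = a*x^2 + b*x*y + c*y^2 with b^2 - 4ac = D,
where reduced means |b| <= a <= c, with b >= 0 whenever |b| = a or a = c, and primitive means gcd(a, b, c) = 1.
Reduced forces 3a^2 <= |D| = 3188, so 1 <= a <= 32; b must have the parity of D, and c = (b^2 - D)/(4a) must be an integer >= a.
Enumerate a = 1..32, b in [-a, a]:
  a=1: (1, 0, 797)  [1]
  a=2: (2, 2, 399)  [1]
  a=3: (3, -2, 266), (3, 2, 266)  [2]
  a=4..5: none
  a=6: (6, -2, 133), (6, 2, 133)  [2]
  a=7: (7, -2, 114), (7, 2, 114)  [2]
  a=8: none
  a=9: (9, -4, 89), (9, 4, 89)  [2]
  a=10..12: none
  a=13: (13, -6, 62), (13, 6, 62)  [2]
  a=14: (14, -2, 57), (14, 2, 57)  [2]
  a=15..16: none
  a=17: (17, -12, 49), (17, 12, 49)  [2]
  a=18: (18, -14, 47), (18, 14, 47)  [2]
  a=19: (19, -2, 42), (19, 2, 42)  [2]
  a=20: none
  a=21: (21, -16, 41), (21, -2, 38), (21, 2, 38), (21, 16, 41)  [4]
  a=22: none
  a=23: (23, -20, 39), (23, 20, 39)  [2]
  a=24..25: none
  a=26: (26, -6, 31), (26, 6, 31)  [2]
  a=27: (27, -22, 34), (27, 22, 34)  [2]
  a=28..32: none
Total reduced forms: 1 + 1 + 2 + 2 + 2 + 2 + 2 + 2 + 2 + 2 + 2 + 4 + 2 + 2 + 2 = 30
h = 30

30


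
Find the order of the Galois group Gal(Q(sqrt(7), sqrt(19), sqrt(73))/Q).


The 3 square roots of distinct primes are multiplicatively independent over Q,
so [K:Q] = 2^3 and Gal(K/Q) is isomorphic to (Z/2Z)^3.
|Gal| = 2^3 = 8

8


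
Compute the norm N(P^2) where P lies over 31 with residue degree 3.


N(P^a) = p^(a*f)
= 31^(2*3)
= 31^6
= 887503681

887503681


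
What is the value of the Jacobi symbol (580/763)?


Compute (580/763) via quadratic reciprocity:
  pull out 2: (2/763) = -1  (since 763 mod 8 = 3)
  pull out 2: (2/763) = -1  (since 763 mod 8 = 3)
  reciprocity: (145/763) -> +(763/145)
  reduce: (38/145)
  pull out 2: (2/145) = +1  (since 145 mod 8 = 1)
  reciprocity: (19/145) -> +(145/19)
  reduce: (12/19)
  pull out 2: (2/19) = -1  (since 19 mod 8 = 3)
  pull out 2: (2/19) = -1  (since 19 mod 8 = 3)
  reciprocity: (3/19) -> -(19/3)
  reduce: (1/3)
  (1/3) = 1
Product of signs = -1

-1


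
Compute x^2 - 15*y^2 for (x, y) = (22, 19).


x^2 - d*y^2
= 22^2 - 15*19^2
= 484 - 5415
= -4931

-4931


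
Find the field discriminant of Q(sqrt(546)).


For K = Q(sqrt(d)) with d squarefree: disc(K) = d if d = 1 mod 4, and disc(K) = 4d if d = 2 or 3 mod 4.
Here d = 546, and d mod 4 = 2.
d = 2 mod 4, not 1 (O_K = Z[sqrt(d)]), so disc(K) = 4d = 4 * (546) = 2184

2184


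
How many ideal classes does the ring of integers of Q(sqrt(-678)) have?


K = Q(sqrt(-678)). d mod 4 = 2, so D = disc(K) = 4d = -2712
h(K) equals the number of primitive reduced positive-definite forms (a, b, c) = a*x^2 + b*x*y + c*y^2 with b^2 - 4ac = D,
where reduced means |b| <= a <= c, with b >= 0 whenever |b| = a or a = c, and primitive means gcd(a, b, c) = 1.
Reduced forces 3a^2 <= |D| = 2712, so 1 <= a <= 30; b must have the parity of D, and c = (b^2 - D)/(4a) must be an integer >= a.
Enumerate a = 1..30, b in [-a, a]:
  a=1: (1, 0, 678)  [1]
  a=2: (2, 0, 339)  [1]
  a=3: (3, 0, 226)  [1]
  a=4..5: none
  a=6: (6, 0, 113)  [1]
  a=7: (7, -2, 97), (7, 2, 97)  [2]
  a=8..10: none
  a=11: (11, -4, 62), (11, 4, 62)  [2]
  a=12..13: none
  a=14: (14, -12, 51), (14, 12, 51)  [2]
  a=15..16: none
  a=17: (17, -12, 42), (17, 12, 42)  [2]
  a=18: none
  a=19: (19, -10, 37), (19, 10, 37)  [2]
  a=20: none
  a=21: (21, -12, 34), (21, 12, 34)  [2]
  a=22: (22, -4, 31), (22, 4, 31)  [2]
  a=23: (23, -18, 33), (23, 18, 33)  [2]
  a=24..30: none
Total reduced forms: 1 + 1 + 1 + 1 + 2 + 2 + 2 + 2 + 2 + 2 + 2 + 2 = 20
h = 20

20


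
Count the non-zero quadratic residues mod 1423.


For prime p, the number of non-zero quadratic residues is (p-1)/2.
= (1423-1)/2
= 711

711


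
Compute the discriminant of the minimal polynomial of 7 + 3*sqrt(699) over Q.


The element 7 + 3*sqrt(699) has minimal polynomial:
x^2 - 14*x - 6242
Discriminant = (-14)^2 - 4*(-6242)
= 196 + 24968
= 25164

25164


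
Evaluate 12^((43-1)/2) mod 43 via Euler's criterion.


p = 43 is prime and the exponent is (p-1)/2 = 21, so by Euler's criterion 12^21 = (12/43) = +1 or -1 mod 43.
Compute by square-and-multiply:
  21 = 16 + 4 + 1 (binary 10101)
  Repeated squaring mod 43: 12^1 = 12, 12^2 = 15, 12^4 = 10, 12^8 = 14, 12^16 = 24
  12^21 = 12^16 * 12^4 * 12^1 = 24 * 10 * 12 mod 43
    24 * 10 = 240 = 25 mod 43
    25 * 12 = 300 = 42 mod 43
  12^21 = 42 mod 43
Result 42 = p - 1 = -1 mod 43: 12 is a quadratic non-residue mod 43. As a residue in [0, p-1] the value is 42.
12^21 mod 43 = 42

42


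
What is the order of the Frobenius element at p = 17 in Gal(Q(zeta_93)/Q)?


The Frobenius at p in Gal(Q(zeta_n)/Q) = (Z/nZ)* is the class of p, so its order is ord_93(17), the smallest k >= 1 with 17^k = 1 mod 93.
n = 93 = 3 * 31, phi(93) = 60; the order divides phi(n).
Divisors of 60: 1, 2, 3, 4, 5, 6, 10, 12, 15, 20, 30, 60
Repeated squaring mod 93: 17^1 = 17, 17^2 = 10, 17^4 = 7, 17^8 = 49, 17^16 = 76, 17^32 = 10
Test divisors in increasing order:
  k=1: 17^1 = 17 mod 93
  k=2: 17^2 = 10 mod 93
  k=3: 17^3 = 10 * 17 = 77 mod 93
  k=4: 17^4 = 7 mod 93
  k=5: 17^5 = 7 * 17 = 26 mod 93
  k=6: 17^6 = 7 * 10 = 70 mod 93
  k=10: 17^10 = 49 * 10 = 25 mod 93
  k=12: 17^12 = 49 * 7 = 64 mod 93
  k=15: 17^15 = 49 * 7 * 10 * 17 = 92 mod 93
  k=20: 17^20 = 76 * 7 = 67 mod 93
  k=30: 17^30 = 76 * 49 * 7 * 10 = 1 mod 93  <- first divisor giving 1
Order = 30

30


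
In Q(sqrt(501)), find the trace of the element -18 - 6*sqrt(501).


Tr(a + b*sqrt(d)) = (a + b*sqrt(d)) + (a - b*sqrt(d)) = 2a
= 2 * (-18)
= -36

-36


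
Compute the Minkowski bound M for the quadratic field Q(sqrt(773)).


d = 773, d mod 4 = 1, so disc(K) = d = 773; |disc(K)| = 773
Real quadratic field, so n = 2, s = r2 = 0, r1 = 2
M = (n!/n^n) * (4/pi)^s * sqrt(|disc(K)|) = (2!/2^2) * (4/pi)^0 * sqrt(773)
= 0.5 * 1.000000 * 27.802878
= 13.9014

13.9014


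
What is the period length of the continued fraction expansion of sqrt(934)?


Run the CF algorithm for sqrt(934).
a_0 = floor(sqrt(934)) = 30; set m_0=0, q_0=1.
Recurrence: m' = q*a - m,  q' = (d - m'^2)/q,  a' = floor((a_0 + m')/q').
  step 1: m=30, q=34, a=1
  step 2: m=4, q=27, a=1
  step 3: m=23, q=15, a=3
  step 4: m=22, q=30, a=1
  step 5: m=8, q=29, a=1
  step 6: m=21, q=17, a=3
  step 7: m=30, q=2, a=30
  step 8: m=30, q=17, a=3
  step 9: m=21, q=29, a=1
  step 10: m=8, q=30, a=1
  step 11: m=22, q=15, a=3
  step 12: m=23, q=27, a=1
  step 13: m=4, q=34, a=1
  step 14: m=30, q=1, a=60
a_14 = 2*a_0 = 60, so the period closes here.
sqrt(934) = [30; 1, 1, 3, 1, 1, 3, 30, 3, 1, 1, 3, 1, 1, 60]
Period length = 14

14


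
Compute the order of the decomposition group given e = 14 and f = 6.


|D_P| = e * f
= 14 * 6
= 84

84


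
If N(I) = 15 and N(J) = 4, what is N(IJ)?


N(IJ) = N(I) * N(J)
= 15 * 4
= 60

60


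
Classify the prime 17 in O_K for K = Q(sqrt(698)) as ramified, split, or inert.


K = Q(sqrt(698)). Since d mod 4 = 2, disc(K) = 2792.
Check p | disc: 2792 mod 17 = 4.
p does not divide disc. Compute Legendre symbol (d/p):
1^((17-1)/2) mod 17 = 1
(d/p) = 1, so p splits: (p) = P*P' with e=1, f=1, g=2.
Therefore p is split.

split


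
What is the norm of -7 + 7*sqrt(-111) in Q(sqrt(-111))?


N(a + b*sqrt(d)) = a^2 - d*b^2
= (-7)^2 - (-111)*(7)^2
= 49 + 5439
= 5488

5488


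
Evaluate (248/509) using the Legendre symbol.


p = 509 is prime, so compute (248/509) with the reciprocity algorithm (Jacobi-symbol steps: pull out 2s via (2/n), flip via reciprocity, reduce):
  pull out 2: (2/509) = -1  (since 509 mod 8 = 5)
  pull out 2: (2/509) = -1  (since 509 mod 8 = 5)
  pull out 2: (2/509) = -1  (since 509 mod 8 = 5)
  reciprocity: (31/509) -> +(509/31)
  reduce: (13/31)
  reciprocity: (13/31) -> +(31/13)
  reduce: (5/13)
  reciprocity: (5/13) -> +(13/5)
  reduce: (3/5)
  reciprocity: (3/5) -> +(5/3)
  reduce: (2/3)
  pull out 2: (2/3) = -1  (since 3 mod 8 = 3)
  (1/3) = 1
Product of signs = 1
(248/509) = 1

1


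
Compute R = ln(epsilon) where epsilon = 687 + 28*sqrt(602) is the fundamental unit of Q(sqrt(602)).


epsilon = 687 + 28*sqrt(602)
= 1373.9993
R = ln(1373.9993)
= 7.2255

7.2255


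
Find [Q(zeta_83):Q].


The degree equals Euler's totient phi(83).
83 = 83
phi(83) = 82

82


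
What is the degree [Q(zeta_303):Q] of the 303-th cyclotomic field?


The degree equals Euler's totient phi(303).
303 = 3 * 101
phi(303) = 200

200


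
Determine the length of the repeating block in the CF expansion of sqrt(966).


Run the CF algorithm for sqrt(966).
a_0 = floor(sqrt(966)) = 31; set m_0=0, q_0=1.
Recurrence: m' = q*a - m,  q' = (d - m'^2)/q,  a' = floor((a_0 + m')/q').
  step 1: m=31, q=5, a=12
  step 2: m=29, q=25, a=2
  step 3: m=21, q=21, a=2
  step 4: m=21, q=25, a=2
  step 5: m=29, q=5, a=12
  step 6: m=31, q=1, a=62
a_6 = 2*a_0 = 62, so the period closes here.
sqrt(966) = [31; 12, 2, 2, 2, 12, 62]
Period length = 6

6


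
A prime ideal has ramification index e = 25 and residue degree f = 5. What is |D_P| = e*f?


|D_P| = e * f
= 25 * 5
= 125

125


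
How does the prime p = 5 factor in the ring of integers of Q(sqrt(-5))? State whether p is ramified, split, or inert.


K = Q(sqrt(-5)). Since d mod 4 = 3, disc(K) = -20.
Check p | disc: -20 mod 5 = 0.
p divides disc, so p ramifies: (p) = P^2 with e=2, f=1, g=1.
Therefore p is ramified.

ramified


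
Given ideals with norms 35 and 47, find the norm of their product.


N(IJ) = N(I) * N(J)
= 35 * 47
= 1645

1645


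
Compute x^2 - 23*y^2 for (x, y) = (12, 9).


x^2 - d*y^2
= 12^2 - 23*9^2
= 144 - 1863
= -1719

-1719


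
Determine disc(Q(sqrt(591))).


For K = Q(sqrt(d)) with d squarefree: disc(K) = d if d = 1 mod 4, and disc(K) = 4d if d = 2 or 3 mod 4.
Here d = 591, and d mod 4 = 3.
d = 3 mod 4, not 1 (O_K = Z[sqrt(d)]), so disc(K) = 4d = 4 * (591) = 2364

2364


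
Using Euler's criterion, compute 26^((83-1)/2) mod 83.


p = 83 is prime and the exponent is (p-1)/2 = 41, so by Euler's criterion 26^41 = (26/83) = +1 or -1 mod 83.
Compute by square-and-multiply:
  41 = 32 + 8 + 1 (binary 101001)
  Repeated squaring mod 83: 26^1 = 26, 26^2 = 12, 26^4 = 61, 26^8 = 69, 26^16 = 30, 26^32 = 70
  26^41 = 26^32 * 26^8 * 26^1 = 70 * 69 * 26 mod 83
    70 * 69 = 4830 = 16 mod 83
    16 * 26 = 416 = 1 mod 83
  26^41 = 1 mod 83
Result 1: 26 is a quadratic residue mod 83.
26^41 mod 83 = 1

1


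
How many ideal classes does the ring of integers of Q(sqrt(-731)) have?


K = Q(sqrt(-731)). d mod 4 = 1, so D = disc(K) = d = -731
h(K) equals the number of primitive reduced positive-definite forms (a, b, c) = a*x^2 + b*x*y + c*y^2 with b^2 - 4ac = D,
where reduced means |b| <= a <= c, with b >= 0 whenever |b| = a or a = c, and primitive means gcd(a, b, c) = 1.
Reduced forces 3a^2 <= |D| = 731, so 1 <= a <= 15; b must have the parity of D, and c = (b^2 - D)/(4a) must be an integer >= a.
Enumerate a = 1..15, b in [-a, a]:
  a=1: (1, 1, 183)  [1]
  a=2: none
  a=3: (3, -1, 61), (3, 1, 61)  [2]
  a=4: none
  a=5: (5, -3, 37), (5, 3, 37)  [2]
  a=6: none
  a=7: (7, -5, 27), (7, 5, 27)  [2]
  a=8: none
  a=9: (9, -5, 21), (9, 5, 21)  [2]
  a=10..12: none
  a=13: (13, -7, 15), (13, 7, 15)  [2]
  a=14: none
  a=15: (15, 13, 15)  [1]
Total reduced forms: 1 + 2 + 2 + 2 + 2 + 2 + 1 = 12
h = 12

12


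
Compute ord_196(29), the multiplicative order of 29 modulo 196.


We want ord_196(29), the smallest k >= 1 with 29^k = 1 mod 196.
n = 196 = 2^2 * 7^2, phi(196) = 84; the order divides phi(n).
Divisors of 84: 1, 2, 3, 4, 6, 7, 12, 14, 21, 28, 42, 84
Repeated squaring mod 196: 29^1 = 29, 29^2 = 57, 29^4 = 113, 29^8 = 29, 29^16 = 57, 29^32 = 113, 29^64 = 29
Test divisors in increasing order:
  k=1: 29^1 = 29 mod 196
  k=2: 29^2 = 57 mod 196
  k=3: 29^3 = 57 * 29 = 85 mod 196
  k=4: 29^4 = 113 mod 196
  k=6: 29^6 = 113 * 57 = 169 mod 196
  k=7: 29^7 = 113 * 57 * 29 = 1 mod 196  <- first divisor giving 1
Order = 7

7


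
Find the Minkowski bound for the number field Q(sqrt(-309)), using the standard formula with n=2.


d = -309, d mod 4 = 3, so disc(K) = 4d = -1236; |disc(K)| = 1236
Imaginary quadratic field, so n = 2, s = r2 = 1, r1 = 0
M = (n!/n^n) * (4/pi)^s * sqrt(|disc(K)|) = (2!/2^2) * (4/pi)^1 * sqrt(1236)
= 0.5 * 1.273240 * 35.156792
= 22.3815

22.3815


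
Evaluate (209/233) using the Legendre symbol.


p = 233 is prime, so compute (209/233) with the reciprocity algorithm (Jacobi-symbol steps: pull out 2s via (2/n), flip via reciprocity, reduce):
  reciprocity: (209/233) -> +(233/209)
  reduce: (24/209)
  pull out 2: (2/209) = +1  (since 209 mod 8 = 1)
  pull out 2: (2/209) = +1  (since 209 mod 8 = 1)
  pull out 2: (2/209) = +1  (since 209 mod 8 = 1)
  reciprocity: (3/209) -> +(209/3)
  reduce: (2/3)
  pull out 2: (2/3) = -1  (since 3 mod 8 = 3)
  (1/3) = 1
Product of signs = -1
(209/233) = -1

-1


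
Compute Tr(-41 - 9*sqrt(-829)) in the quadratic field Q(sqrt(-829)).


Tr(a + b*sqrt(d)) = (a + b*sqrt(d)) + (a - b*sqrt(d)) = 2a
= 2 * (-41)
= -82

-82


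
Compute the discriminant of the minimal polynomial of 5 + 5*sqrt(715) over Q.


The element 5 + 5*sqrt(715) has minimal polynomial:
x^2 - 10*x - 17850
Discriminant = (-10)^2 - 4*(-17850)
= 100 + 71400
= 71500

71500


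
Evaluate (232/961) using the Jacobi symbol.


Compute (232/961) via quadratic reciprocity:
  pull out 2: (2/961) = +1  (since 961 mod 8 = 1)
  pull out 2: (2/961) = +1  (since 961 mod 8 = 1)
  pull out 2: (2/961) = +1  (since 961 mod 8 = 1)
  reciprocity: (29/961) -> +(961/29)
  reduce: (4/29)
  pull out 2: (2/29) = -1  (since 29 mod 8 = 5)
  pull out 2: (2/29) = -1  (since 29 mod 8 = 5)
  (1/29) = 1
Product of signs = 1

1


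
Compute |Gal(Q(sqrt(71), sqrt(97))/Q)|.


The 2 square roots of distinct primes are multiplicatively independent over Q,
so [K:Q] = 2^2 and Gal(K/Q) is isomorphic to (Z/2Z)^2.
|Gal| = 2^2 = 4

4


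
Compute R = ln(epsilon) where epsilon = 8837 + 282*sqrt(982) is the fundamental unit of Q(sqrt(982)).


epsilon = 8837 + 282*sqrt(982)
= 17673.9999
R = ln(17673.9999)
= 9.7798

9.7798


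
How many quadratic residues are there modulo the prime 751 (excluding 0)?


For prime p, the number of non-zero quadratic residues is (p-1)/2.
= (751-1)/2
= 375

375


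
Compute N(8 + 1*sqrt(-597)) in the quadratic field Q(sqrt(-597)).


N(a + b*sqrt(d)) = a^2 - d*b^2
= (8)^2 - (-597)*(1)^2
= 64 + 597
= 661

661


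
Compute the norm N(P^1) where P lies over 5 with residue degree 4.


N(P^a) = p^(a*f)
= 5^(1*4)
= 5^4
= 625

625


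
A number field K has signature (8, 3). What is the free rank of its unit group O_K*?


By Dirichlet's unit theorem:
rank = r1 + r2 - 1
= 8 + 3 - 1
= 10

10


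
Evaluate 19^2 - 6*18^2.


x^2 - d*y^2
= 19^2 - 6*18^2
= 361 - 1944
= -1583

-1583


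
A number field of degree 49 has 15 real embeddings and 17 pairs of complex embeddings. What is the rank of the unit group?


By Dirichlet's unit theorem:
rank = r1 + r2 - 1
= 15 + 17 - 1
= 31

31


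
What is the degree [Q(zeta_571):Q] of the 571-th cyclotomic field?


The degree equals Euler's totient phi(571).
571 = 571
phi(571) = 570

570


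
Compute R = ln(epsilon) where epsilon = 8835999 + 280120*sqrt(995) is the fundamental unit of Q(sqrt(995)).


epsilon = 8835999 + 280120*sqrt(995)
= 1.7672e+07
R = ln(1.7672e+07)
= 16.6875

16.6875


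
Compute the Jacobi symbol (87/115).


Compute (87/115) via quadratic reciprocity:
  reciprocity: (87/115) -> -(115/87)
  reduce: (28/87)
  pull out 2: (2/87) = +1  (since 87 mod 8 = 7)
  pull out 2: (2/87) = +1  (since 87 mod 8 = 7)
  reciprocity: (7/87) -> -(87/7)
  reduce: (3/7)
  reciprocity: (3/7) -> -(7/3)
  reduce: (1/3)
  (1/3) = 1
Product of signs = -1

-1


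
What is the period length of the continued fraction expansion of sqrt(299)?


Run the CF algorithm for sqrt(299).
a_0 = floor(sqrt(299)) = 17; set m_0=0, q_0=1.
Recurrence: m' = q*a - m,  q' = (d - m'^2)/q,  a' = floor((a_0 + m')/q').
  step 1: m=17, q=10, a=3
  step 2: m=13, q=13, a=2
  step 3: m=13, q=10, a=3
  step 4: m=17, q=1, a=34
a_4 = 2*a_0 = 34, so the period closes here.
sqrt(299) = [17; 3, 2, 3, 34]
Period length = 4

4


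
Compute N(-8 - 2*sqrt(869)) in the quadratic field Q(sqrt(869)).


N(a + b*sqrt(d)) = a^2 - d*b^2
= (-8)^2 - (869)*(-2)^2
= 64 - 3476
= -3412

-3412


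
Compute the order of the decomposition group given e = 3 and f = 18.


|D_P| = e * f
= 3 * 18
= 54

54


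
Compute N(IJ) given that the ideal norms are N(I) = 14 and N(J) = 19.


N(IJ) = N(I) * N(J)
= 14 * 19
= 266

266


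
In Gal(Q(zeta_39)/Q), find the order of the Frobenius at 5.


The Frobenius at p in Gal(Q(zeta_n)/Q) = (Z/nZ)* is the class of p, so its order is ord_39(5), the smallest k >= 1 with 5^k = 1 mod 39.
n = 39 = 3 * 13, phi(39) = 24; the order divides phi(n).
Divisors of 24: 1, 2, 3, 4, 6, 8, 12, 24
Repeated squaring mod 39: 5^1 = 5, 5^2 = 25, 5^4 = 1, 5^8 = 1, 5^16 = 1
Test divisors in increasing order:
  k=1: 5^1 = 5 mod 39
  k=2: 5^2 = 25 mod 39
  k=3: 5^3 = 25 * 5 = 8 mod 39
  k=4: 5^4 = 1 mod 39  <- first divisor giving 1
Order = 4

4


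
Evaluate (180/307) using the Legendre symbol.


p = 307 is prime, so compute (180/307) with the reciprocity algorithm (Jacobi-symbol steps: pull out 2s via (2/n), flip via reciprocity, reduce):
  pull out 2: (2/307) = -1  (since 307 mod 8 = 3)
  pull out 2: (2/307) = -1  (since 307 mod 8 = 3)
  reciprocity: (45/307) -> +(307/45)
  reduce: (37/45)
  reciprocity: (37/45) -> +(45/37)
  reduce: (8/37)
  pull out 2: (2/37) = -1  (since 37 mod 8 = 5)
  pull out 2: (2/37) = -1  (since 37 mod 8 = 5)
  pull out 2: (2/37) = -1  (since 37 mod 8 = 5)
  (1/37) = 1
Product of signs = -1
(180/307) = -1

-1


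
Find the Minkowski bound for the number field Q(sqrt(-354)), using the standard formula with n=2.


d = -354, d mod 4 = 2, so disc(K) = 4d = -1416; |disc(K)| = 1416
Imaginary quadratic field, so n = 2, s = r2 = 1, r1 = 0
M = (n!/n^n) * (4/pi)^s * sqrt(|disc(K)|) = (2!/2^2) * (4/pi)^1 * sqrt(1416)
= 0.5 * 1.273240 * 37.629775
= 23.9559

23.9559


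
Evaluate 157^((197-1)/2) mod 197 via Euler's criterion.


p = 197 is prime and the exponent is (p-1)/2 = 98, so by Euler's criterion 157^98 = (157/197) = +1 or -1 mod 197.
Compute by square-and-multiply:
  98 = 64 + 32 + 2 (binary 1100010)
  Repeated squaring mod 197: 157^1 = 157, 157^2 = 24, 157^4 = 182, 157^8 = 28, 157^16 = 193, 157^32 = 16, 157^64 = 59
  157^98 = 157^64 * 157^32 * 157^2 = 59 * 16 * 24 mod 197
    59 * 16 = 944 = 156 mod 197
    156 * 24 = 3744 = 1 mod 197
  157^98 = 1 mod 197
Result 1: 157 is a quadratic residue mod 197.
157^98 mod 197 = 1

1


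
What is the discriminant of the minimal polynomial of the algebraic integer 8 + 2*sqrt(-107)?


The element 8 + 2*sqrt(-107) has minimal polynomial:
x^2 - 16*x + 492
Discriminant = (-16)^2 - 4*(492)
= 256 - 1968
= -1712

-1712


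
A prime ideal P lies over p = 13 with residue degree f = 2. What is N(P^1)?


N(P^a) = p^(a*f)
= 13^(1*2)
= 13^2
= 169

169


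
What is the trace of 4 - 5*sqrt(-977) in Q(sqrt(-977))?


Tr(a + b*sqrt(d)) = (a + b*sqrt(d)) + (a - b*sqrt(d)) = 2a
= 2 * (4)
= 8

8


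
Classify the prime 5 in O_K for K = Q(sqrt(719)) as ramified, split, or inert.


K = Q(sqrt(719)). Since d mod 4 = 3, disc(K) = 2876.
Check p | disc: 2876 mod 5 = 1.
p does not divide disc. Compute Legendre symbol (d/p):
4^((5-1)/2) mod 5 = 1
(d/p) = 1, so p splits: (p) = P*P' with e=1, f=1, g=2.
Therefore p is split.

split


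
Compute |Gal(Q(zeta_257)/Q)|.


|Gal(Q(zeta_257)/Q)| = phi(257)
= 256

256


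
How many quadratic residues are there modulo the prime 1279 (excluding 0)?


For prime p, the number of non-zero quadratic residues is (p-1)/2.
= (1279-1)/2
= 639

639


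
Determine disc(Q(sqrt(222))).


For K = Q(sqrt(d)) with d squarefree: disc(K) = d if d = 1 mod 4, and disc(K) = 4d if d = 2 or 3 mod 4.
Here d = 222, and d mod 4 = 2.
d = 2 mod 4, not 1 (O_K = Z[sqrt(d)]), so disc(K) = 4d = 4 * (222) = 888

888


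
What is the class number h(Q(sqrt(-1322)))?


K = Q(sqrt(-1322)). d mod 4 = 2, so D = disc(K) = 4d = -5288
h(K) equals the number of primitive reduced positive-definite forms (a, b, c) = a*x^2 + b*x*y + c*y^2 with b^2 - 4ac = D,
where reduced means |b| <= a <= c, with b >= 0 whenever |b| = a or a = c, and primitive means gcd(a, b, c) = 1.
Reduced forces 3a^2 <= |D| = 5288, so 1 <= a <= 41; b must have the parity of D, and c = (b^2 - D)/(4a) must be an integer >= a.
Enumerate a = 1..41, b in [-a, a]:
  a=1: (1, 0, 1322)  [1]
  a=2: (2, 0, 661)  [1]
  a=3: (3, -2, 441), (3, 2, 441)  [2]
  a=4..5: none
  a=6: (6, -4, 221), (6, 4, 221)  [2]
  a=7: (7, -2, 189), (7, 2, 189)  [2]
  a=8: none
  a=9: (9, -2, 147), (9, 2, 147)  [2]
  a=10: none
  a=11: (11, -6, 121), (11, 6, 121)  [2]
  a=12: none
  a=13: (13, -4, 102), (13, 4, 102)  [2]
  a=14: (14, -12, 97), (14, 12, 97)  [2]
  a=15..16: none
  a=17: (17, -4, 78), (17, 4, 78)  [2]
  a=18: (18, -16, 77), (18, 16, 77)  [2]
  a=19..20: none
  a=21: (21, -16, 66), (21, -2, 63), (21, 2, 63), (21, 16, 66)  [4]
  a=22: (22, -16, 63), (22, 16, 63)  [2]
  a=23: (23, -18, 61), (23, 18, 61)  [2]
  a=24..25: none
  a=26: (26, -4, 51), (26, 4, 51)  [2]
  a=27: (27, -2, 49), (27, 2, 49)  [2]
  a=28..32: none
  a=33: (33, -28, 46), (33, -16, 42), (33, 16, 42), (33, 28, 46)  [4]
  a=34: (34, -4, 39), (34, 4, 39)  [2]
  a=35..36: none
  a=37: (37, -22, 39), (37, 22, 39)  [2]
  a=38..40: none
  a=41: (41, -40, 42), (41, 40, 42)  [2]
Total reduced forms: 1 + 1 + 2 + 2 + 2 + 2 + 2 + 2 + 2 + 2 + 2 + 4 + 2 + 2 + 2 + 2 + 4 + 2 + 2 + 2 = 42
h = 42

42


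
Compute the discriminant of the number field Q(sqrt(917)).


For K = Q(sqrt(d)) with d squarefree: disc(K) = d if d = 1 mod 4, and disc(K) = 4d if d = 2 or 3 mod 4.
Here d = 917, and d mod 4 = 1.
d = 1 mod 4 (O_K = Z[(1+sqrt(d))/2]), so disc(K) = d = 917

917


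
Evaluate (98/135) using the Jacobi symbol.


Compute (98/135) via quadratic reciprocity:
  pull out 2: (2/135) = +1  (since 135 mod 8 = 7)
  reciprocity: (49/135) -> +(135/49)
  reduce: (37/49)
  reciprocity: (37/49) -> +(49/37)
  reduce: (12/37)
  pull out 2: (2/37) = -1  (since 37 mod 8 = 5)
  pull out 2: (2/37) = -1  (since 37 mod 8 = 5)
  reciprocity: (3/37) -> +(37/3)
  reduce: (1/3)
  (1/3) = 1
Product of signs = 1

1


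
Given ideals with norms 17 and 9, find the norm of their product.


N(IJ) = N(I) * N(J)
= 17 * 9
= 153

153


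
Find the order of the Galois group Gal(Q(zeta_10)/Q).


|Gal(Q(zeta_10)/Q)| = phi(10)
= 4

4


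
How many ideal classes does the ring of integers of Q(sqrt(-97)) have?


K = Q(sqrt(-97)). d mod 4 = 3, so D = disc(K) = 4d = -388
h(K) equals the number of primitive reduced positive-definite forms (a, b, c) = a*x^2 + b*x*y + c*y^2 with b^2 - 4ac = D,
where reduced means |b| <= a <= c, with b >= 0 whenever |b| = a or a = c, and primitive means gcd(a, b, c) = 1.
Reduced forces 3a^2 <= |D| = 388, so 1 <= a <= 11; b must have the parity of D, and c = (b^2 - D)/(4a) must be an integer >= a.
Enumerate a = 1..11, b in [-a, a]:
  a=1: (1, 0, 97)  [1]
  a=2: (2, 2, 49)  [1]
  a=3..6: none
  a=7: (7, -2, 14), (7, 2, 14)  [2]
  a=8..11: none
Total reduced forms: 1 + 1 + 2 = 4
h = 4

4


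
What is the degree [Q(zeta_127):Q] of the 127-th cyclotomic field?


The degree equals Euler's totient phi(127).
127 = 127
phi(127) = 126

126


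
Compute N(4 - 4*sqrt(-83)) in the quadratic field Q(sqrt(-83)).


N(a + b*sqrt(d)) = a^2 - d*b^2
= (4)^2 - (-83)*(-4)^2
= 16 + 1328
= 1344

1344


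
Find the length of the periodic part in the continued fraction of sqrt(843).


Run the CF algorithm for sqrt(843).
a_0 = floor(sqrt(843)) = 29; set m_0=0, q_0=1.
Recurrence: m' = q*a - m,  q' = (d - m'^2)/q,  a' = floor((a_0 + m')/q').
  step 1: m=29, q=2, a=29
  step 2: m=29, q=1, a=58
a_2 = 2*a_0 = 58, so the period closes here.
sqrt(843) = [29; 29, 58]
Period length = 2

2


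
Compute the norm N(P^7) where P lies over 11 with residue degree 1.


N(P^a) = p^(a*f)
= 11^(7*1)
= 11^7
= 19487171

19487171


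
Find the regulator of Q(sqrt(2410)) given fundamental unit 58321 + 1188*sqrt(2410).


epsilon = 58321 + 1188*sqrt(2410)
= 116642.0000
R = ln(116642.0000)
= 11.6669

11.6669


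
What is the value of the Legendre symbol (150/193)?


p = 193 is prime, so compute (150/193) with the reciprocity algorithm (Jacobi-symbol steps: pull out 2s via (2/n), flip via reciprocity, reduce):
  pull out 2: (2/193) = +1  (since 193 mod 8 = 1)
  reciprocity: (75/193) -> +(193/75)
  reduce: (43/75)
  reciprocity: (43/75) -> -(75/43)
  reduce: (32/43)
  pull out 2: (2/43) = -1  (since 43 mod 8 = 3)
  pull out 2: (2/43) = -1  (since 43 mod 8 = 3)
  pull out 2: (2/43) = -1  (since 43 mod 8 = 3)
  pull out 2: (2/43) = -1  (since 43 mod 8 = 3)
  pull out 2: (2/43) = -1  (since 43 mod 8 = 3)
  (1/43) = 1
Product of signs = 1
(150/193) = 1

1


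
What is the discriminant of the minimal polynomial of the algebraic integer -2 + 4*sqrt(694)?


The element -2 + 4*sqrt(694) has minimal polynomial:
x^2 + 4*x - 11100
Discriminant = (4)^2 - 4*(-11100)
= 16 + 44400
= 44416

44416


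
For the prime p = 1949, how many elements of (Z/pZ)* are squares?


For prime p, the number of non-zero quadratic residues is (p-1)/2.
= (1949-1)/2
= 974

974


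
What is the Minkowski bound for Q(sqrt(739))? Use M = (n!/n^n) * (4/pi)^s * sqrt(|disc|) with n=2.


d = 739, d mod 4 = 3, so disc(K) = 4d = 2956; |disc(K)| = 2956
Real quadratic field, so n = 2, s = r2 = 0, r1 = 2
M = (n!/n^n) * (4/pi)^s * sqrt(|disc(K)|) = (2!/2^2) * (4/pi)^0 * sqrt(2956)
= 0.5 * 1.000000 * 54.369109
= 27.1846

27.1846


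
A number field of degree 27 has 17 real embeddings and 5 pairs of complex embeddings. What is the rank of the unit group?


By Dirichlet's unit theorem:
rank = r1 + r2 - 1
= 17 + 5 - 1
= 21

21


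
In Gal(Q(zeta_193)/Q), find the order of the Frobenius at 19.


The Frobenius at p in Gal(Q(zeta_n)/Q) = (Z/nZ)* is the class of p, so its order is ord_193(19), the smallest k >= 1 with 19^k = 1 mod 193.
n = 193 = 193, phi(193) = 192; the order divides phi(n).
Divisors of 192: 1, 2, 3, 4, 6, 8, 12, 16, 24, 32, 48, 64, 96, 192
Repeated squaring mod 193: 19^1 = 19, 19^2 = 168, 19^4 = 46, 19^8 = 186, 19^16 = 49, 19^32 = 85, 19^64 = 84, 19^128 = 108
Test divisors in increasing order:
  k=1: 19^1 = 19 mod 193
  k=2: 19^2 = 168 mod 193
  k=3: 19^3 = 168 * 19 = 104 mod 193
  k=4: 19^4 = 46 mod 193
  k=6: 19^6 = 46 * 168 = 8 mod 193
  k=8: 19^8 = 186 mod 193
  k=12: 19^12 = 186 * 46 = 64 mod 193
  k=16: 19^16 = 49 mod 193
  k=24: 19^24 = 49 * 186 = 43 mod 193
  k=32: 19^32 = 85 mod 193
  k=48: 19^48 = 85 * 49 = 112 mod 193
  k=64: 19^64 = 84 mod 193
  k=96: 19^96 = 84 * 85 = 192 mod 193
  k=192: 19^192 = 108 * 84 = 1 mod 193  <- first divisor giving 1
Order = 192

192


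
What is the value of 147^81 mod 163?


p = 163 is prime and the exponent is (p-1)/2 = 81, so by Euler's criterion 147^81 = (147/163) = +1 or -1 mod 163.
Compute by square-and-multiply:
  81 = 64 + 16 + 1 (binary 1010001)
  Repeated squaring mod 163: 147^1 = 147, 147^2 = 93, 147^4 = 10, 147^8 = 100, 147^16 = 57, 147^32 = 152, 147^64 = 121
  147^81 = 147^64 * 147^16 * 147^1 = 121 * 57 * 147 mod 163
    121 * 57 = 6897 = 51 mod 163
    51 * 147 = 7497 = 162 mod 163
  147^81 = 162 mod 163
Result 162 = p - 1 = -1 mod 163: 147 is a quadratic non-residue mod 163. As a residue in [0, p-1] the value is 162.
147^81 mod 163 = 162

162


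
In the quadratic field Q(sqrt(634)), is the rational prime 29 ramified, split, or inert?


K = Q(sqrt(634)). Since d mod 4 = 2, disc(K) = 2536.
Check p | disc: 2536 mod 29 = 13.
p does not divide disc. Compute Legendre symbol (d/p):
25^((29-1)/2) mod 29 = 1
(d/p) = 1, so p splits: (p) = P*P' with e=1, f=1, g=2.
Therefore p is split.

split


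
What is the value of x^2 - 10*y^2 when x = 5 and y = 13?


x^2 - d*y^2
= 5^2 - 10*13^2
= 25 - 1690
= -1665

-1665


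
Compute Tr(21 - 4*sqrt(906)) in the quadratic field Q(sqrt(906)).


Tr(a + b*sqrt(d)) = (a + b*sqrt(d)) + (a - b*sqrt(d)) = 2a
= 2 * (21)
= 42

42


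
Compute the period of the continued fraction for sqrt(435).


Run the CF algorithm for sqrt(435).
a_0 = floor(sqrt(435)) = 20; set m_0=0, q_0=1.
Recurrence: m' = q*a - m,  q' = (d - m'^2)/q,  a' = floor((a_0 + m')/q').
  step 1: m=20, q=35, a=1
  step 2: m=15, q=6, a=5
  step 3: m=15, q=35, a=1
  step 4: m=20, q=1, a=40
a_4 = 2*a_0 = 40, so the period closes here.
sqrt(435) = [20; 1, 5, 1, 40]
Period length = 4

4


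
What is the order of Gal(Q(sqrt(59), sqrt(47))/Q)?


The 2 square roots of distinct primes are multiplicatively independent over Q,
so [K:Q] = 2^2 and Gal(K/Q) is isomorphic to (Z/2Z)^2.
|Gal| = 2^2 = 4

4


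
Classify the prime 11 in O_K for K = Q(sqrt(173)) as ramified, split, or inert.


K = Q(sqrt(173)). Since d mod 4 = 1, disc(K) = 173.
Check p | disc: 173 mod 11 = 8.
p does not divide disc. Compute Legendre symbol (d/p):
8^((11-1)/2) mod 11 = -1
(d/p) = -1, so p is inert: (p) stays prime with e=1, f=2, g=1.
Therefore p is inert.

inert


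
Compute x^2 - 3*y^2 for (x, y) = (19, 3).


x^2 - d*y^2
= 19^2 - 3*3^2
= 361 - 27
= 334

334


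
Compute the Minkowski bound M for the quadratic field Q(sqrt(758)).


d = 758, d mod 4 = 2, so disc(K) = 4d = 3032; |disc(K)| = 3032
Real quadratic field, so n = 2, s = r2 = 0, r1 = 2
M = (n!/n^n) * (4/pi)^s * sqrt(|disc(K)|) = (2!/2^2) * (4/pi)^0 * sqrt(3032)
= 0.5 * 1.000000 * 55.063600
= 27.5318

27.5318


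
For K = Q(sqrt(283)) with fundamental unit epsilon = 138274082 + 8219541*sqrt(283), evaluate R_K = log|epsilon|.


epsilon = 138274082 + 8219541*sqrt(283)
= 2.7655e+08
R = ln(2.7655e+08)
= 19.4379

19.4379


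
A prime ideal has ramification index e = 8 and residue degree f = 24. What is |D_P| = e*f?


|D_P| = e * f
= 8 * 24
= 192

192


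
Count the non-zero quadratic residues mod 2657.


For prime p, the number of non-zero quadratic residues is (p-1)/2.
= (2657-1)/2
= 1328

1328


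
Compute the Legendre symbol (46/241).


p = 241 is prime, so compute (46/241) with the reciprocity algorithm (Jacobi-symbol steps: pull out 2s via (2/n), flip via reciprocity, reduce):
  pull out 2: (2/241) = +1  (since 241 mod 8 = 1)
  reciprocity: (23/241) -> +(241/23)
  reduce: (11/23)
  reciprocity: (11/23) -> -(23/11)
  reduce: (1/11)
  (1/11) = 1
Product of signs = -1
(46/241) = -1

-1


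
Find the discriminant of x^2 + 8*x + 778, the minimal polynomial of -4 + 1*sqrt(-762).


The element -4 + 1*sqrt(-762) has minimal polynomial:
x^2 + 8*x + 778
Discriminant = (8)^2 - 4*(778)
= 64 - 3112
= -3048

-3048


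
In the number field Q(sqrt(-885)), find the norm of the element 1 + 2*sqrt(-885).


N(a + b*sqrt(d)) = a^2 - d*b^2
= (1)^2 - (-885)*(2)^2
= 1 + 3540
= 3541

3541


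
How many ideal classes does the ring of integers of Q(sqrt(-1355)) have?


K = Q(sqrt(-1355)). d mod 4 = 1, so D = disc(K) = d = -1355
h(K) equals the number of primitive reduced positive-definite forms (a, b, c) = a*x^2 + b*x*y + c*y^2 with b^2 - 4ac = D,
where reduced means |b| <= a <= c, with b >= 0 whenever |b| = a or a = c, and primitive means gcd(a, b, c) = 1.
Reduced forces 3a^2 <= |D| = 1355, so 1 <= a <= 21; b must have the parity of D, and c = (b^2 - D)/(4a) must be an integer >= a.
Enumerate a = 1..21, b in [-a, a]:
  a=1: (1, 1, 339)  [1]
  a=2: none
  a=3: (3, -1, 113), (3, 1, 113)  [2]
  a=4: none
  a=5: (5, 5, 69)  [1]
  a=6..8: none
  a=9: (9, -7, 39), (9, 7, 39)  [2]
  a=10: none
  a=11: (11, -3, 31), (11, 3, 31)  [2]
  a=12: none
  a=13: (13, -7, 27), (13, 7, 27)  [2]
  a=14: none
  a=15: (15, -5, 23), (15, 5, 23)  [2]
  a=16..21: none
Total reduced forms: 1 + 2 + 1 + 2 + 2 + 2 + 2 = 12
h = 12

12


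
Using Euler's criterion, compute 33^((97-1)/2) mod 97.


p = 97 is prime and the exponent is (p-1)/2 = 48, so by Euler's criterion 33^48 = (33/97) = +1 or -1 mod 97.
Compute by square-and-multiply:
  48 = 32 + 16 (binary 110000)
  Repeated squaring mod 97: 33^1 = 33, 33^2 = 22, 33^4 = 96, 33^8 = 1, 33^16 = 1, 33^32 = 1
  33^48 = 33^32 * 33^16 = 1 * 1 mod 97
    1 * 1 = 1 = 1 mod 97
  33^48 = 1 mod 97
Result 1: 33 is a quadratic residue mod 97.
33^48 mod 97 = 1

1


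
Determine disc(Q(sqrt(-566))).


For K = Q(sqrt(d)) with d squarefree: disc(K) = d if d = 1 mod 4, and disc(K) = 4d if d = 2 or 3 mod 4.
Here d = -566, and d mod 4 = 2.
d = 2 mod 4, not 1 (O_K = Z[sqrt(d)]), so disc(K) = 4d = 4 * (-566) = -2264

-2264


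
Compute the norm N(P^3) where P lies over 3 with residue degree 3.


N(P^a) = p^(a*f)
= 3^(3*3)
= 3^9
= 19683

19683


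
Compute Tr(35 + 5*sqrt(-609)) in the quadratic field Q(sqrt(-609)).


Tr(a + b*sqrt(d)) = (a + b*sqrt(d)) + (a - b*sqrt(d)) = 2a
= 2 * (35)
= 70

70


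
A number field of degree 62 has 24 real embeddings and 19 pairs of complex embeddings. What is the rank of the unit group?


By Dirichlet's unit theorem:
rank = r1 + r2 - 1
= 24 + 19 - 1
= 42

42


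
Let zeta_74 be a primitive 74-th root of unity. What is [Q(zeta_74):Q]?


The degree equals Euler's totient phi(74).
74 = 2 * 37
phi(74) = 36

36


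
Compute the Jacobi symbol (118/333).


Compute (118/333) via quadratic reciprocity:
  pull out 2: (2/333) = -1  (since 333 mod 8 = 5)
  reciprocity: (59/333) -> +(333/59)
  reduce: (38/59)
  pull out 2: (2/59) = -1  (since 59 mod 8 = 3)
  reciprocity: (19/59) -> -(59/19)
  reduce: (2/19)
  pull out 2: (2/19) = -1  (since 19 mod 8 = 3)
  (1/19) = 1
Product of signs = 1

1


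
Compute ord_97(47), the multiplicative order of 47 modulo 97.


We want ord_97(47), the smallest k >= 1 with 47^k = 1 mod 97.
n = 97 = 97, phi(97) = 96; the order divides phi(n).
Divisors of 96: 1, 2, 3, 4, 6, 8, 12, 16, 24, 32, 48, 96
Repeated squaring mod 97: 47^1 = 47, 47^2 = 75, 47^4 = 96, 47^8 = 1, 47^16 = 1, 47^32 = 1, 47^64 = 1
Test divisors in increasing order:
  k=1: 47^1 = 47 mod 97
  k=2: 47^2 = 75 mod 97
  k=3: 47^3 = 75 * 47 = 33 mod 97
  k=4: 47^4 = 96 mod 97
  k=6: 47^6 = 96 * 75 = 22 mod 97
  k=8: 47^8 = 1 mod 97  <- first divisor giving 1
Order = 8

8
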